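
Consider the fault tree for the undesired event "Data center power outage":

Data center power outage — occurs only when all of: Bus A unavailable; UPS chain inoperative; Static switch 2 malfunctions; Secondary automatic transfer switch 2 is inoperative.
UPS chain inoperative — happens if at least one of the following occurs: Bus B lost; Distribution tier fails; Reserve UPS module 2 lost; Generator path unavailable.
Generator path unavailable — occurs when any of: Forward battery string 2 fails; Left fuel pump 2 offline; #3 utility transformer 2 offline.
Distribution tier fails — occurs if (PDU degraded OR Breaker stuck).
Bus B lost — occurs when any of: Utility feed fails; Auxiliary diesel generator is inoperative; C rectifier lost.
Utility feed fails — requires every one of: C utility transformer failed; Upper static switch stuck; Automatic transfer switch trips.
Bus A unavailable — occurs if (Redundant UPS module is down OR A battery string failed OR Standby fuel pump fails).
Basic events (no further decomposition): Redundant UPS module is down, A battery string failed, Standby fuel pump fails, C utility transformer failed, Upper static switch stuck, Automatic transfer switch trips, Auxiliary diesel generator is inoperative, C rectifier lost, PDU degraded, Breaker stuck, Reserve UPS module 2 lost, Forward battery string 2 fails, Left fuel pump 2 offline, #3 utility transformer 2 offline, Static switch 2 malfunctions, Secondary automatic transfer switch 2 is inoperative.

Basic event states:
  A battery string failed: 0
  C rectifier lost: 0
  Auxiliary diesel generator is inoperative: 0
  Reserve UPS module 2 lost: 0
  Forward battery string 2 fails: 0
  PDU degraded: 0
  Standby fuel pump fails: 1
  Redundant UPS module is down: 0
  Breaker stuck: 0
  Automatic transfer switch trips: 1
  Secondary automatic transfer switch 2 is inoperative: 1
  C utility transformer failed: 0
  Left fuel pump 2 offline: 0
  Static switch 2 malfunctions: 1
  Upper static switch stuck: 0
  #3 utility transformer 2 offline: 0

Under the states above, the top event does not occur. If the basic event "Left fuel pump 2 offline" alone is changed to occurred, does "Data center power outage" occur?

Counterfactual: set "Left fuel pump 2 offline" to occurred.
Bus A unavailable [OR]: Redundant UPS module is down=not, A battery string failed=not, Standby fuel pump fails=occurs → at least one input occurs → occurs.
Utility feed fails [AND]: C utility transformer failed=not, Upper static switch stuck=not, Automatic transfer switch trips=occurs → not all inputs occur → does not occur.
Bus B lost [OR]: Utility feed fails=not, Auxiliary diesel generator is inoperative=not, C rectifier lost=not → no input occurs → does not occur.
Distribution tier fails [OR]: PDU degraded=not, Breaker stuck=not → no input occurs → does not occur.
Generator path unavailable [OR]: Forward battery string 2 fails=not, Left fuel pump 2 offline=occurs, #3 utility transformer 2 offline=not → at least one input occurs → occurs.
UPS chain inoperative [OR]: Bus B lost=not, Distribution tier fails=not, Reserve UPS module 2 lost=not, Generator path unavailable=occurs → at least one input occurs → occurs.
Data center power outage [AND]: Bus A unavailable=occurs, UPS chain inoperative=occurs, Static switch 2 malfunctions=occurs, Secondary automatic transfer switch 2 is inoperative=occurs → all inputs occur → occurs.

Yes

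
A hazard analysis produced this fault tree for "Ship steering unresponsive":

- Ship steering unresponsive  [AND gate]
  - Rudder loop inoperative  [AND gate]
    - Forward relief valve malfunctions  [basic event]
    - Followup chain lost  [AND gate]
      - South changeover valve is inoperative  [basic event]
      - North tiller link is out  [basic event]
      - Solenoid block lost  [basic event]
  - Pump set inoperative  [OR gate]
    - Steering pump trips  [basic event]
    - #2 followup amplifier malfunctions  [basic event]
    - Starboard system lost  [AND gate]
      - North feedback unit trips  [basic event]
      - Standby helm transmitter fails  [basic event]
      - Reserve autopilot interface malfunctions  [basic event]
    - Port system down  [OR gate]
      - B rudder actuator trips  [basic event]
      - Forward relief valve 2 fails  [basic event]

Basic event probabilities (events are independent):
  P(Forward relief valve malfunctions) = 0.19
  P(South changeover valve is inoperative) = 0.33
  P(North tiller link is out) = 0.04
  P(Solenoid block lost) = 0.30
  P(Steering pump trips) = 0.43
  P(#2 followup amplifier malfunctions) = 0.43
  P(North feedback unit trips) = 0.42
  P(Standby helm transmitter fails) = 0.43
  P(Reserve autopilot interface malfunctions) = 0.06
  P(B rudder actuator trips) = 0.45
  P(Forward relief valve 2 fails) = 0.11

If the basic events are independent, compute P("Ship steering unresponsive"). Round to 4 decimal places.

0.0006

P(Followup chain lost) [AND] = 0.33 × 0.04 × 0.30 = 0.003960
P(Rudder loop inoperative) [AND] = 0.19 × 0.003960 = 0.000752
P(Starboard system lost) [AND] = 0.42 × 0.43 × 0.06 = 0.010836
P(Port system down) [OR] = 1 − (1−0.45) × (1−0.11) = 0.510500
P(Pump set inoperative) [OR] = 1 − (1−0.43) × (1−0.43) × (1−0.010836) × (1−0.510500) = 0.842685
P(Ship steering unresponsive) [AND] = 0.000752 × 0.842685 = 0.000634
Rounded to 4 decimal places: P(Ship steering unresponsive) ≈ 0.0006.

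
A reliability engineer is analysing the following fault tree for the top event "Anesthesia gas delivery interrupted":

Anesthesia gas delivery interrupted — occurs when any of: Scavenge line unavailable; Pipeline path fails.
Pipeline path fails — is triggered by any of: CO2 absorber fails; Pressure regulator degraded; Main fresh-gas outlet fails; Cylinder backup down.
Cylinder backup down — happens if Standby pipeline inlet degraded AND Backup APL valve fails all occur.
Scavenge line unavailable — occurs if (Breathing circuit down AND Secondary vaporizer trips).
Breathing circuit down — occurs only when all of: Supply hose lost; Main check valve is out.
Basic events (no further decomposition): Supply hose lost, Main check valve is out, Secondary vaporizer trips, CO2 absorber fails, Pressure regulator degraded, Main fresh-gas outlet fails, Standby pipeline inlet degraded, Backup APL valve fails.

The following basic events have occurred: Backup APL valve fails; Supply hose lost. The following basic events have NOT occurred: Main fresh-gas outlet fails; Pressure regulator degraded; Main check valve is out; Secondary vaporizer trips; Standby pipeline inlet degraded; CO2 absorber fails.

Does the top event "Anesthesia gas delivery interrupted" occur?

Breathing circuit down [AND]: Supply hose lost=occurs, Main check valve is out=not → not all inputs occur → does not occur.
Scavenge line unavailable [AND]: Breathing circuit down=not, Secondary vaporizer trips=not → not all inputs occur → does not occur.
Cylinder backup down [AND]: Standby pipeline inlet degraded=not, Backup APL valve fails=occurs → not all inputs occur → does not occur.
Pipeline path fails [OR]: CO2 absorber fails=not, Pressure regulator degraded=not, Main fresh-gas outlet fails=not, Cylinder backup down=not → no input occurs → does not occur.
Anesthesia gas delivery interrupted [OR]: Scavenge line unavailable=not, Pipeline path fails=not → no input occurs → does not occur.

No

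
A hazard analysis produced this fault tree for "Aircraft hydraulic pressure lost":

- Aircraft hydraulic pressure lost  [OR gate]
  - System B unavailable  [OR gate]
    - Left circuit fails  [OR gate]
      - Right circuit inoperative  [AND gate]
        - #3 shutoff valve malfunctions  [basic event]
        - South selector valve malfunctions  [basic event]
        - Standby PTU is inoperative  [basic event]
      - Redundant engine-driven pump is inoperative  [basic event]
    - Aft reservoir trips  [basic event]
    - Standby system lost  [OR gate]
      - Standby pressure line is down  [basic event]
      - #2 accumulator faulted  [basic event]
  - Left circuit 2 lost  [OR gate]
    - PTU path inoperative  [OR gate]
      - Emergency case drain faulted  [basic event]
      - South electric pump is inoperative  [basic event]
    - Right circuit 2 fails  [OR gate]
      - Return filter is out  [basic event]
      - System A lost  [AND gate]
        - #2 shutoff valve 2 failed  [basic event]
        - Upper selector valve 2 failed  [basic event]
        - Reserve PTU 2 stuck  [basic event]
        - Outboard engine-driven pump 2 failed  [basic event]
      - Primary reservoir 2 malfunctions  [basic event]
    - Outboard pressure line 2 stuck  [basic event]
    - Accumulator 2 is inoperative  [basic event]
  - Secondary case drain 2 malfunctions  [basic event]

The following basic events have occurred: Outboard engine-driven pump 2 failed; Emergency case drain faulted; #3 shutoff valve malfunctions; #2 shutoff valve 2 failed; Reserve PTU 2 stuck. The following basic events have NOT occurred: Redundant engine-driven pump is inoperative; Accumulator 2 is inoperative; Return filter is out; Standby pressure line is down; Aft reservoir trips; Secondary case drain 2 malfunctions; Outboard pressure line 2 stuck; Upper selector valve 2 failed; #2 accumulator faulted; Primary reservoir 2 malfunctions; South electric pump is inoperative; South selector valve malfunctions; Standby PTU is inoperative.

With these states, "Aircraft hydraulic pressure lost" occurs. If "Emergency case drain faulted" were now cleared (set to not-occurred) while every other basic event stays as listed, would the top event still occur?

Counterfactual: set "Emergency case drain faulted" to not occurred.
Right circuit inoperative [AND]: #3 shutoff valve malfunctions=occurs, South selector valve malfunctions=not, Standby PTU is inoperative=not → not all inputs occur → does not occur.
Left circuit fails [OR]: Right circuit inoperative=not, Redundant engine-driven pump is inoperative=not → no input occurs → does not occur.
Standby system lost [OR]: Standby pressure line is down=not, #2 accumulator faulted=not → no input occurs → does not occur.
System B unavailable [OR]: Left circuit fails=not, Aft reservoir trips=not, Standby system lost=not → no input occurs → does not occur.
PTU path inoperative [OR]: Emergency case drain faulted=not, South electric pump is inoperative=not → no input occurs → does not occur.
System A lost [AND]: #2 shutoff valve 2 failed=occurs, Upper selector valve 2 failed=not, Reserve PTU 2 stuck=occurs, Outboard engine-driven pump 2 failed=occurs → not all inputs occur → does not occur.
Right circuit 2 fails [OR]: Return filter is out=not, System A lost=not, Primary reservoir 2 malfunctions=not → no input occurs → does not occur.
Left circuit 2 lost [OR]: PTU path inoperative=not, Right circuit 2 fails=not, Outboard pressure line 2 stuck=not, Accumulator 2 is inoperative=not → no input occurs → does not occur.
Aircraft hydraulic pressure lost [OR]: System B unavailable=not, Left circuit 2 lost=not, Secondary case drain 2 malfunctions=not → no input occurs → does not occur.

No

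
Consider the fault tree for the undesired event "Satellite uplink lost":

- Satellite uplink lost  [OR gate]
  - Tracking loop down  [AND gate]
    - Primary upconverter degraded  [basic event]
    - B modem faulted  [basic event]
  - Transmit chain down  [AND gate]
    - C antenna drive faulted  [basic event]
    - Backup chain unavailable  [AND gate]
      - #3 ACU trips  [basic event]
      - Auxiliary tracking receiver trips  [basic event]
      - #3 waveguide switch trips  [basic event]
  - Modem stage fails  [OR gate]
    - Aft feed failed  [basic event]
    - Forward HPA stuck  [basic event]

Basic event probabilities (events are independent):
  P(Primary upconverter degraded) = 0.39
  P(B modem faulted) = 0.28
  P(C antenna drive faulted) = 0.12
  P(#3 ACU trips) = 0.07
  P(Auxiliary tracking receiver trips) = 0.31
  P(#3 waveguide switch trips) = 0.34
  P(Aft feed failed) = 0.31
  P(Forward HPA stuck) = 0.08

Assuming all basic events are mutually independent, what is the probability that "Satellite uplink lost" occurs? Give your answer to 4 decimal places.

0.4350

P(Tracking loop down) [AND] = 0.39 × 0.28 = 0.109200
P(Backup chain unavailable) [AND] = 0.07 × 0.31 × 0.34 = 0.007378
P(Transmit chain down) [AND] = 0.12 × 0.007378 = 0.000885
P(Modem stage fails) [OR] = 1 − (1−0.31) × (1−0.08) = 0.365200
P(Satellite uplink lost) [OR] = 1 − (1−0.109200) × (1−0.000885) × (1−0.365200) = 0.435021
Rounded to 4 decimal places: P(Satellite uplink lost) ≈ 0.4350.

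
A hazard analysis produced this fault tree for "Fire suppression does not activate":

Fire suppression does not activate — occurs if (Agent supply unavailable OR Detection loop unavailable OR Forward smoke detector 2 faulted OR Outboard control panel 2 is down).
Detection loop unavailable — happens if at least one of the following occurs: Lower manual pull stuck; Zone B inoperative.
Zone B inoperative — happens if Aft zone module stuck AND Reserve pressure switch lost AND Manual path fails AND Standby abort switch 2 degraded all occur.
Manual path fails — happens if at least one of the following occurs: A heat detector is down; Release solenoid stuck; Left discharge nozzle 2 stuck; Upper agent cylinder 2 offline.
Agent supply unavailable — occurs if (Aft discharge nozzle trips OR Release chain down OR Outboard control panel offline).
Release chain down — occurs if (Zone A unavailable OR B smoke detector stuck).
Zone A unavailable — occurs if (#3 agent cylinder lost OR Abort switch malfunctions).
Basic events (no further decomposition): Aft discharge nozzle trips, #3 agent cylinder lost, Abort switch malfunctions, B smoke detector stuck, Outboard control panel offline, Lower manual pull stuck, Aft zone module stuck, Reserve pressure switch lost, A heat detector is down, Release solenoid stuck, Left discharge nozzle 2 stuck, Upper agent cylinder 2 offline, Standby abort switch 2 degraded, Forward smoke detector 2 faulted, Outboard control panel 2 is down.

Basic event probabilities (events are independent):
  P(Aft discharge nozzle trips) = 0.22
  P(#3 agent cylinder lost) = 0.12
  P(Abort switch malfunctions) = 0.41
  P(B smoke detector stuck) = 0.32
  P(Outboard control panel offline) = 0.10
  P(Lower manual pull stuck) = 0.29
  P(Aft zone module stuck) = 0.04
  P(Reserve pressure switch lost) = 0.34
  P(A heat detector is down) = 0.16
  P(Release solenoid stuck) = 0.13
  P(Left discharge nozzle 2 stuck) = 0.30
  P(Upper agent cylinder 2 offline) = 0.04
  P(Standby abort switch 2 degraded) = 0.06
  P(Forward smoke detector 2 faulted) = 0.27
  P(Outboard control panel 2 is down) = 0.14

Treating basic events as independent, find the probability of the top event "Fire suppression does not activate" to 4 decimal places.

0.8896

P(Zone A unavailable) [OR] = 1 − (1−0.12) × (1−0.41) = 0.480800
P(Release chain down) [OR] = 1 − (1−0.480800) × (1−0.32) = 0.646944
P(Agent supply unavailable) [OR] = 1 − (1−0.22) × (1−0.646944) × (1−0.10) = 0.752155
P(Manual path fails) [OR] = 1 − (1−0.16) × (1−0.13) × (1−0.30) × (1−0.04) = 0.508902
P(Zone B inoperative) [AND] = 0.04 × 0.34 × 0.508902 × 0.06 = 0.000415
P(Detection loop unavailable) [OR] = 1 − (1−0.29) × (1−0.000415) = 0.290295
P(Fire suppression does not activate) [OR] = 1 − (1−0.752155) × (1−0.290295) × (1−0.27) × (1−0.14) = 0.889572
Rounded to 4 decimal places: P(Fire suppression does not activate) ≈ 0.8896.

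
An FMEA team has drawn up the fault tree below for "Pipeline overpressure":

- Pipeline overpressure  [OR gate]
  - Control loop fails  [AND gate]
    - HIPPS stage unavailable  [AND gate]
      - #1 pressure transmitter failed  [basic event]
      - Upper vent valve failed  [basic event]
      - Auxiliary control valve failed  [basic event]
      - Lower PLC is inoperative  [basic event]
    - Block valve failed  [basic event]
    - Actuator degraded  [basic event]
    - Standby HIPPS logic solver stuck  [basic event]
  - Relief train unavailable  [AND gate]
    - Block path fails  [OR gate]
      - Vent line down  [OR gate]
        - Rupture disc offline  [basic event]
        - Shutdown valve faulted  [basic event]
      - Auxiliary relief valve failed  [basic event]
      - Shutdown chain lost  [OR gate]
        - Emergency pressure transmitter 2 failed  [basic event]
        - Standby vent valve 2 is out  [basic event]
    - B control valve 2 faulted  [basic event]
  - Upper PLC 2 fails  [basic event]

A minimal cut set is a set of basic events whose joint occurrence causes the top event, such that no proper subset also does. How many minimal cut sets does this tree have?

7

HIPPS stage unavailable [AND]: one cut set from each child combined → 1 × 1 × 1 × 1 = 1 cut set(s).
Control loop fails [AND]: one cut set from each child combined → 1 × 1 × 1 × 1 = 1 cut set(s).
Vent line down [OR]: union of children's cut sets → 2 cut set(s).
Shutdown chain lost [OR]: union of children's cut sets → 2 cut set(s).
Block path fails [OR]: union of children's cut sets → 5 cut set(s).
Relief train unavailable [AND]: one cut set from each child combined → 5 × 1 = 5 cut set(s).
Pipeline overpressure [OR]: union of children's cut sets → 7 cut set(s).
Minimal cut sets: {#1 pressure transmitter failed, Actuator degraded, Auxiliary control valve failed, Block valve failed, Lower PLC is inoperative, Standby HIPPS logic solver stuck, Upper vent valve failed}; {B control valve 2 faulted, Rupture disc offline}; {B control valve 2 faulted, Shutdown valve faulted}; {Auxiliary relief valve failed, B control valve 2 faulted}; {B control valve 2 faulted, Emergency pressure transmitter 2 failed}; {B control valve 2 faulted, Standby vent valve 2 is out}; {Upper PLC 2 fails}.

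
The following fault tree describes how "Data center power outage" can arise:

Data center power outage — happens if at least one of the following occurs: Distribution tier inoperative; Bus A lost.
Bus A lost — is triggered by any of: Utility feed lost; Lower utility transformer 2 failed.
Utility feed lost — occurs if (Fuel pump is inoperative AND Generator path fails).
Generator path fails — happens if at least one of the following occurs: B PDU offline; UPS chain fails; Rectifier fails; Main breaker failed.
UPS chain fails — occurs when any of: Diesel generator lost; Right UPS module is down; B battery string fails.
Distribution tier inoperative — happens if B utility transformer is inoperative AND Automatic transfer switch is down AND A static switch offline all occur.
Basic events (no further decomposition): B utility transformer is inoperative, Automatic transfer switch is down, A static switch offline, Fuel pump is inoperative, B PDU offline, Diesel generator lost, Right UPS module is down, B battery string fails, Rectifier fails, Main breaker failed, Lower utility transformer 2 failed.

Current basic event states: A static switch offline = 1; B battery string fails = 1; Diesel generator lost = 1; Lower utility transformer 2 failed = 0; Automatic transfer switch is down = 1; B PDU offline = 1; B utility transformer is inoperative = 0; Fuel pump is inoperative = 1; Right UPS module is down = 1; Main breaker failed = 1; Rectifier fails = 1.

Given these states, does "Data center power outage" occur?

Distribution tier inoperative [AND]: B utility transformer is inoperative=not, Automatic transfer switch is down=occurs, A static switch offline=occurs → not all inputs occur → does not occur.
UPS chain fails [OR]: Diesel generator lost=occurs, Right UPS module is down=occurs, B battery string fails=occurs → at least one input occurs → occurs.
Generator path fails [OR]: B PDU offline=occurs, UPS chain fails=occurs, Rectifier fails=occurs, Main breaker failed=occurs → at least one input occurs → occurs.
Utility feed lost [AND]: Fuel pump is inoperative=occurs, Generator path fails=occurs → all inputs occur → occurs.
Bus A lost [OR]: Utility feed lost=occurs, Lower utility transformer 2 failed=not → at least one input occurs → occurs.
Data center power outage [OR]: Distribution tier inoperative=not, Bus A lost=occurs → at least one input occurs → occurs.

Yes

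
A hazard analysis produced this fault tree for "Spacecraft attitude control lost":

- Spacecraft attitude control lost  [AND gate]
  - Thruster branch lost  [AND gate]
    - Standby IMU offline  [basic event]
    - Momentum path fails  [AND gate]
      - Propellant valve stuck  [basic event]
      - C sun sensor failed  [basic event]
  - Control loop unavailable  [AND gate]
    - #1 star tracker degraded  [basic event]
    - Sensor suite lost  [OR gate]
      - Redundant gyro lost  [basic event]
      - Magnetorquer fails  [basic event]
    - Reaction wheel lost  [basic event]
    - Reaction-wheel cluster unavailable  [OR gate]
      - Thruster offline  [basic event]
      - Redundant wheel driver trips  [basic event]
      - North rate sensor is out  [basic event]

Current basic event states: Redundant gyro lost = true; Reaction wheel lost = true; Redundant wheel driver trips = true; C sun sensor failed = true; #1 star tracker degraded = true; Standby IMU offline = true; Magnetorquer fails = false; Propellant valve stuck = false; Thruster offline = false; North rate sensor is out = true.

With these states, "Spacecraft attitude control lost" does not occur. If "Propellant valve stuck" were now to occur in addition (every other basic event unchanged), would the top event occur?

Yes

Counterfactual: set "Propellant valve stuck" to occurred.
Momentum path fails [AND]: Propellant valve stuck=occurs, C sun sensor failed=occurs → all inputs occur → occurs.
Thruster branch lost [AND]: Standby IMU offline=occurs, Momentum path fails=occurs → all inputs occur → occurs.
Sensor suite lost [OR]: Redundant gyro lost=occurs, Magnetorquer fails=not → at least one input occurs → occurs.
Reaction-wheel cluster unavailable [OR]: Thruster offline=not, Redundant wheel driver trips=occurs, North rate sensor is out=occurs → at least one input occurs → occurs.
Control loop unavailable [AND]: #1 star tracker degraded=occurs, Sensor suite lost=occurs, Reaction wheel lost=occurs, Reaction-wheel cluster unavailable=occurs → all inputs occur → occurs.
Spacecraft attitude control lost [AND]: Thruster branch lost=occurs, Control loop unavailable=occurs → all inputs occur → occurs.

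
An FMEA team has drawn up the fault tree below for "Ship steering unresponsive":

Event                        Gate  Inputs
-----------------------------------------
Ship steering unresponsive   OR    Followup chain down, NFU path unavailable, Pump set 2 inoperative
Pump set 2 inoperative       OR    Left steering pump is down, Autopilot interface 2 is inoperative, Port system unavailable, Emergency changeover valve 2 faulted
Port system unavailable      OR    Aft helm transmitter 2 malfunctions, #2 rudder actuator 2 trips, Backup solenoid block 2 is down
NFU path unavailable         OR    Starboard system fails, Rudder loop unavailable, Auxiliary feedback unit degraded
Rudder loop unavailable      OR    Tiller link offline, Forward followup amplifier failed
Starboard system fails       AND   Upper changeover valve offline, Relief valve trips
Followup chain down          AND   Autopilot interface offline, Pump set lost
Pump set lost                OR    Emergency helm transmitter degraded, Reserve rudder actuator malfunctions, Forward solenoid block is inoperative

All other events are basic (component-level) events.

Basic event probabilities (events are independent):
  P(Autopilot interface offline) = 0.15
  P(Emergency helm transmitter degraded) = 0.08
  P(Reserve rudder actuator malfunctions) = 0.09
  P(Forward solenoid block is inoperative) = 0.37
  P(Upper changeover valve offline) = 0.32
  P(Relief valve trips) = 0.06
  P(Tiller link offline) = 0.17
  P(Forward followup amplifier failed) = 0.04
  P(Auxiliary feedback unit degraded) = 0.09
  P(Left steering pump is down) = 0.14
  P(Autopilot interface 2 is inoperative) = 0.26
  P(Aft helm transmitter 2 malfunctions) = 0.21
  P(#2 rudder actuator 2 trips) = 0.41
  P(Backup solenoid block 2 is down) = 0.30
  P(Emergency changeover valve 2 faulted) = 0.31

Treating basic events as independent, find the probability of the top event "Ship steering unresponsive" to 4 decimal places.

0.9053

P(Pump set lost) [OR] = 1 − (1−0.08) × (1−0.09) × (1−0.37) = 0.472564
P(Followup chain down) [AND] = 0.15 × 0.472564 = 0.070885
P(Starboard system fails) [AND] = 0.32 × 0.06 = 0.019200
P(Rudder loop unavailable) [OR] = 1 − (1−0.17) × (1−0.04) = 0.203200
P(NFU path unavailable) [OR] = 1 − (1−0.019200) × (1−0.203200) × (1−0.09) = 0.288834
P(Port system unavailable) [OR] = 1 − (1−0.21) × (1−0.41) × (1−0.30) = 0.673730
P(Pump set 2 inoperative) [OR] = 1 − (1−0.14) × (1−0.26) × (1−0.673730) × (1−0.31) = 0.856730
P(Ship steering unresponsive) [OR] = 1 − (1−0.070885) × (1−0.288834) × (1−0.856730) = 0.905334
Rounded to 4 decimal places: P(Ship steering unresponsive) ≈ 0.9053.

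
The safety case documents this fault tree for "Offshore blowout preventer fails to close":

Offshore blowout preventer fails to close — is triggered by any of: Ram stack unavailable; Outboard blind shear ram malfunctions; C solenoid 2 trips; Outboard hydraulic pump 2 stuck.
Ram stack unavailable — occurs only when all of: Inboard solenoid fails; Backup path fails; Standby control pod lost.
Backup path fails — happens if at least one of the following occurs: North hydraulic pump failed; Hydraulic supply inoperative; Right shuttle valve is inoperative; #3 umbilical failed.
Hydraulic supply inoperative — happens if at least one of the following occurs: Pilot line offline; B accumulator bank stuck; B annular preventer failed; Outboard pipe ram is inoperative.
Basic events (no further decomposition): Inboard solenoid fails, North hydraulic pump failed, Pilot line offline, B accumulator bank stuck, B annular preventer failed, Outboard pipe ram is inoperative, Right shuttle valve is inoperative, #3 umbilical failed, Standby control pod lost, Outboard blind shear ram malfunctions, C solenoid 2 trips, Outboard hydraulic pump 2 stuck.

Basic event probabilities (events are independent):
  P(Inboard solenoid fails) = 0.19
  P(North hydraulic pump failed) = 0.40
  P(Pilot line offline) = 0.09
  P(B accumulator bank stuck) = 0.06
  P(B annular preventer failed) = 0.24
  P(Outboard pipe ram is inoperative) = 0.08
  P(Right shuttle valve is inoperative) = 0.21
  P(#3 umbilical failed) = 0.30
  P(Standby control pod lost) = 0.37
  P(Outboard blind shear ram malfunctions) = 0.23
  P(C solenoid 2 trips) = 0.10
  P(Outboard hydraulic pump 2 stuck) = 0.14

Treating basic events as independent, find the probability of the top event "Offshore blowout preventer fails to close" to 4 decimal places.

0.4376

P(Hydraulic supply inoperative) [OR] = 1 − (1−0.09) × (1−0.06) × (1−0.24) × (1−0.08) = 0.401904
P(Backup path fails) [OR] = 1 − (1−0.40) × (1−0.401904) × (1−0.21) × (1−0.30) = 0.801552
P(Ram stack unavailable) [AND] = 0.19 × 0.801552 × 0.37 = 0.056349
P(Offshore blowout preventer fails to close) [OR] = 1 − (1−0.056349) × (1−0.23) × (1−0.10) × (1−0.14) = 0.437603
Rounded to 4 decimal places: P(Offshore blowout preventer fails to close) ≈ 0.4376.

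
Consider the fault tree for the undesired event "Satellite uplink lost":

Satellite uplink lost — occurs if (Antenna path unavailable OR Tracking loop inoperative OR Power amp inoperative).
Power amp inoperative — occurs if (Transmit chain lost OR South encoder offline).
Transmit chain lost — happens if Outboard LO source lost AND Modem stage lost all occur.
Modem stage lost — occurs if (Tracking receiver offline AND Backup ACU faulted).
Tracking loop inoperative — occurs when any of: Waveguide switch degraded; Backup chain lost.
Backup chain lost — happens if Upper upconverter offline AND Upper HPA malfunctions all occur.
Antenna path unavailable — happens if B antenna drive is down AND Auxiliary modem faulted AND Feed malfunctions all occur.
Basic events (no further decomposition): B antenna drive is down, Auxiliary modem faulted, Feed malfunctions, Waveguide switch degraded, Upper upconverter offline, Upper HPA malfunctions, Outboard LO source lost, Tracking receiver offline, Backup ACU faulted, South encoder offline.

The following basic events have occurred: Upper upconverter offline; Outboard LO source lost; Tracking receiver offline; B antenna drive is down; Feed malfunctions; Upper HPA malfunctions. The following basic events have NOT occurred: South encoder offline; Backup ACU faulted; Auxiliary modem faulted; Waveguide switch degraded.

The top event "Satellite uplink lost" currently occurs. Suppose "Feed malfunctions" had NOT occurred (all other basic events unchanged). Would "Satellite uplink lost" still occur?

Yes

Counterfactual: set "Feed malfunctions" to not occurred.
Antenna path unavailable [AND]: B antenna drive is down=occurs, Auxiliary modem faulted=not, Feed malfunctions=not → not all inputs occur → does not occur.
Backup chain lost [AND]: Upper upconverter offline=occurs, Upper HPA malfunctions=occurs → all inputs occur → occurs.
Tracking loop inoperative [OR]: Waveguide switch degraded=not, Backup chain lost=occurs → at least one input occurs → occurs.
Modem stage lost [AND]: Tracking receiver offline=occurs, Backup ACU faulted=not → not all inputs occur → does not occur.
Transmit chain lost [AND]: Outboard LO source lost=occurs, Modem stage lost=not → not all inputs occur → does not occur.
Power amp inoperative [OR]: Transmit chain lost=not, South encoder offline=not → no input occurs → does not occur.
Satellite uplink lost [OR]: Antenna path unavailable=not, Tracking loop inoperative=occurs, Power amp inoperative=not → at least one input occurs → occurs.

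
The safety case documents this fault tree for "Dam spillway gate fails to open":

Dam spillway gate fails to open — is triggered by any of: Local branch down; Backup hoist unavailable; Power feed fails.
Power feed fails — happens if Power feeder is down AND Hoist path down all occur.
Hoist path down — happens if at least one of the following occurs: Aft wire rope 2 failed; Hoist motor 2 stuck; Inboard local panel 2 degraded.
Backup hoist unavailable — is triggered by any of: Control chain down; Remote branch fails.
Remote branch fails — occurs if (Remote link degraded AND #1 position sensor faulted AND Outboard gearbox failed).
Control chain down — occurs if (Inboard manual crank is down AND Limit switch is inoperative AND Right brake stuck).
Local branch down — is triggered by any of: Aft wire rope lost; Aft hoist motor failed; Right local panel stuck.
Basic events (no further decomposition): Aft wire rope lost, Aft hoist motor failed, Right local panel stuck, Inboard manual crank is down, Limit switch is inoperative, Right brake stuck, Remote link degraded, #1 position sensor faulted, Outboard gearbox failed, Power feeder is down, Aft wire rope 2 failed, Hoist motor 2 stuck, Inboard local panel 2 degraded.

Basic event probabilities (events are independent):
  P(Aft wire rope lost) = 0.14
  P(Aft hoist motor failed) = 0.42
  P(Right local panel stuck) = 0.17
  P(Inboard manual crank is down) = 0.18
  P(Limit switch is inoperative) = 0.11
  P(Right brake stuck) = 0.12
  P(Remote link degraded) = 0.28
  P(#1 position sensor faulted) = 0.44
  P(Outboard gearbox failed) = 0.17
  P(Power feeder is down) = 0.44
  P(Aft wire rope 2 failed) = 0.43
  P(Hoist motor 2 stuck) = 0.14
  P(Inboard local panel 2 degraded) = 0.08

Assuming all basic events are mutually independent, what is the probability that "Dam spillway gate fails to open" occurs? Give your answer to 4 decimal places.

P(Local branch down) [OR] = 1 − (1−0.14) × (1−0.42) × (1−0.17) = 0.585996
P(Control chain down) [AND] = 0.18 × 0.11 × 0.12 = 0.002376
P(Remote branch fails) [AND] = 0.28 × 0.44 × 0.17 = 0.020944
P(Backup hoist unavailable) [OR] = 1 − (1−0.002376) × (1−0.020944) = 0.023270
P(Hoist path down) [OR] = 1 − (1−0.43) × (1−0.14) × (1−0.08) = 0.549016
P(Power feed fails) [AND] = 0.44 × 0.549016 = 0.241567
P(Dam spillway gate fails to open) [OR] = 1 − (1−0.585996) × (1−0.023270) × (1−0.241567) = 0.693312
Rounded to 4 decimal places: P(Dam spillway gate fails to open) ≈ 0.6933.

0.6933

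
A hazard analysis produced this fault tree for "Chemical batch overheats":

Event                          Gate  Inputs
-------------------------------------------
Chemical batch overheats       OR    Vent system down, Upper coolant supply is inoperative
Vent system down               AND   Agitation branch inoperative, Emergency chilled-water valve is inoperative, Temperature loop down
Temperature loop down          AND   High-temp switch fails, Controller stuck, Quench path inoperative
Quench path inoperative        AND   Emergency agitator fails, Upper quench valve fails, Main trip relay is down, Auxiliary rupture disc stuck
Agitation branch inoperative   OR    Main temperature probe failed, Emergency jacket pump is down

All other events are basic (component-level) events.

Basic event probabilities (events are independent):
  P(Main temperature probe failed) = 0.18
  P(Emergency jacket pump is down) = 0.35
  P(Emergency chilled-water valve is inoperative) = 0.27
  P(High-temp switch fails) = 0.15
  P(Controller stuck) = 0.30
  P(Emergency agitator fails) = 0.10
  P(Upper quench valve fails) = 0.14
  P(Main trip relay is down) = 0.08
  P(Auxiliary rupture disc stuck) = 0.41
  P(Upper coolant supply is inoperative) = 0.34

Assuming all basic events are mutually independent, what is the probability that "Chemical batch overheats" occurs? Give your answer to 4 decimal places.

P(Agitation branch inoperative) [OR] = 1 − (1−0.18) × (1−0.35) = 0.467000
P(Quench path inoperative) [AND] = 0.10 × 0.14 × 0.08 × 0.41 = 0.000459
P(Temperature loop down) [AND] = 0.15 × 0.30 × 0.000459 = 0.000021
P(Vent system down) [AND] = 0.467000 × 0.27 × 0.000021 = 0.000003
P(Chemical batch overheats) [OR] = 1 − (1−0.000003) × (1−0.34) = 0.340002
Rounded to 4 decimal places: P(Chemical batch overheats) ≈ 0.3400.

0.3400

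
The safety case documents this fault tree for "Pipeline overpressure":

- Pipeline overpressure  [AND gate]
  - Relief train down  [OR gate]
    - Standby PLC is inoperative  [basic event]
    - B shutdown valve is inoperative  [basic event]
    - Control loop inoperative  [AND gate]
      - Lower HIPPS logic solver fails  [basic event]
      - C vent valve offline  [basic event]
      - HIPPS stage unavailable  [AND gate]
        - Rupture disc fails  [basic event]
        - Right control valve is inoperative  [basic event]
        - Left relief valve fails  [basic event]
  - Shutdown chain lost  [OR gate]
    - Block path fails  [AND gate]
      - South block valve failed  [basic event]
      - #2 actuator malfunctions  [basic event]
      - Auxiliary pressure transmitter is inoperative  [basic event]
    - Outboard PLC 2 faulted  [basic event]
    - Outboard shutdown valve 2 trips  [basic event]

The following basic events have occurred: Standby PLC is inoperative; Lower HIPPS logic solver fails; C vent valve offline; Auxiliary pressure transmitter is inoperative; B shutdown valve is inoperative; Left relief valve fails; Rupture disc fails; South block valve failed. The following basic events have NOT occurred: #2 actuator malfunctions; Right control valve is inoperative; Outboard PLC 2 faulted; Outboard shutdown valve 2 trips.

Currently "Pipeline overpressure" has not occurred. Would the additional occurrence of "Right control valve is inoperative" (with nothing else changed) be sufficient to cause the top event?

No

Counterfactual: set "Right control valve is inoperative" to occurred.
HIPPS stage unavailable [AND]: Rupture disc fails=occurs, Right control valve is inoperative=occurs, Left relief valve fails=occurs → all inputs occur → occurs.
Control loop inoperative [AND]: Lower HIPPS logic solver fails=occurs, C vent valve offline=occurs, HIPPS stage unavailable=occurs → all inputs occur → occurs.
Relief train down [OR]: Standby PLC is inoperative=occurs, B shutdown valve is inoperative=occurs, Control loop inoperative=occurs → at least one input occurs → occurs.
Block path fails [AND]: South block valve failed=occurs, #2 actuator malfunctions=not, Auxiliary pressure transmitter is inoperative=occurs → not all inputs occur → does not occur.
Shutdown chain lost [OR]: Block path fails=not, Outboard PLC 2 faulted=not, Outboard shutdown valve 2 trips=not → no input occurs → does not occur.
Pipeline overpressure [AND]: Relief train down=occurs, Shutdown chain lost=not → not all inputs occur → does not occur.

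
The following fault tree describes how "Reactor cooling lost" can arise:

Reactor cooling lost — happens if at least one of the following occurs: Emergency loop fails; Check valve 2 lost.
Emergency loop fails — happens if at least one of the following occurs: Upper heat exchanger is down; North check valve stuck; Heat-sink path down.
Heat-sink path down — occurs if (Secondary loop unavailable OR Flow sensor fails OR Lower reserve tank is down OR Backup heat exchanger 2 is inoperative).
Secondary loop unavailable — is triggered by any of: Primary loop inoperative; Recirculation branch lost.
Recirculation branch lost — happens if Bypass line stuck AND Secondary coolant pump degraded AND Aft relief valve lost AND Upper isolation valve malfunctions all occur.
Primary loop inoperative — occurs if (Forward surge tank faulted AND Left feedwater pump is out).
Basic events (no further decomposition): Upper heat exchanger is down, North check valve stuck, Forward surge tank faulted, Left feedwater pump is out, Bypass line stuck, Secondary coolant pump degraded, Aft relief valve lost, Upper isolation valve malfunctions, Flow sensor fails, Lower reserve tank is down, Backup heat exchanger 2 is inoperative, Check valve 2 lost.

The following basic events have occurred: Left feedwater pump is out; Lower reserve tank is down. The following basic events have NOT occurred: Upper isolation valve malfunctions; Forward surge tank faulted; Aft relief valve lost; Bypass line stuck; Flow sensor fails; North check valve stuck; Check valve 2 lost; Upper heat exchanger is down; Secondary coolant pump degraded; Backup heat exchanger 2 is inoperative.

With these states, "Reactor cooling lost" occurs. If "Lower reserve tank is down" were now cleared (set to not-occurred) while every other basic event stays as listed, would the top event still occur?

Counterfactual: set "Lower reserve tank is down" to not occurred.
Primary loop inoperative [AND]: Forward surge tank faulted=not, Left feedwater pump is out=occurs → not all inputs occur → does not occur.
Recirculation branch lost [AND]: Bypass line stuck=not, Secondary coolant pump degraded=not, Aft relief valve lost=not, Upper isolation valve malfunctions=not → not all inputs occur → does not occur.
Secondary loop unavailable [OR]: Primary loop inoperative=not, Recirculation branch lost=not → no input occurs → does not occur.
Heat-sink path down [OR]: Secondary loop unavailable=not, Flow sensor fails=not, Lower reserve tank is down=not, Backup heat exchanger 2 is inoperative=not → no input occurs → does not occur.
Emergency loop fails [OR]: Upper heat exchanger is down=not, North check valve stuck=not, Heat-sink path down=not → no input occurs → does not occur.
Reactor cooling lost [OR]: Emergency loop fails=not, Check valve 2 lost=not → no input occurs → does not occur.

No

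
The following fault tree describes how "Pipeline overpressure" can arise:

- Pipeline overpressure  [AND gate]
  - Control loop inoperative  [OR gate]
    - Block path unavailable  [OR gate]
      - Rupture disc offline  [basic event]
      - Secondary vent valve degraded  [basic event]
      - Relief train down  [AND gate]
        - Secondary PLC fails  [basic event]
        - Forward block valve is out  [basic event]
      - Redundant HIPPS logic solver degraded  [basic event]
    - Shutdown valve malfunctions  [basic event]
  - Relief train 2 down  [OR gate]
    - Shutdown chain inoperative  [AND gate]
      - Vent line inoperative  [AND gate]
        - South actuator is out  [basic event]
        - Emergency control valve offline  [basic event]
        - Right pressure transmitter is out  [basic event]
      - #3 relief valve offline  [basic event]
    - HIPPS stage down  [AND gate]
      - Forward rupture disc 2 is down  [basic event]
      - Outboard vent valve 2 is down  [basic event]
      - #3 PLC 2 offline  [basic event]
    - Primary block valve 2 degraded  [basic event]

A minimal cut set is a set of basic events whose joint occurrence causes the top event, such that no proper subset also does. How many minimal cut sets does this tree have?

Relief train down [AND]: one cut set from each child combined → 1 × 1 = 1 cut set(s).
Block path unavailable [OR]: union of children's cut sets → 4 cut set(s).
Control loop inoperative [OR]: union of children's cut sets → 5 cut set(s).
Vent line inoperative [AND]: one cut set from each child combined → 1 × 1 × 1 = 1 cut set(s).
Shutdown chain inoperative [AND]: one cut set from each child combined → 1 × 1 = 1 cut set(s).
HIPPS stage down [AND]: one cut set from each child combined → 1 × 1 × 1 = 1 cut set(s).
Relief train 2 down [OR]: union of children's cut sets → 3 cut set(s).
Pipeline overpressure [AND]: one cut set from each child combined → 5 × 3 = 15 cut set(s).

15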